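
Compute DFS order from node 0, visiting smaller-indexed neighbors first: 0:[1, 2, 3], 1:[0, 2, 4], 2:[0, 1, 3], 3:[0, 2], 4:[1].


DFS stack-based: start with [0]
Visit order: [0, 1, 2, 3, 4]


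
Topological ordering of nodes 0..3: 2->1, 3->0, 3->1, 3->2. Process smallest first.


Kahn's algorithm, process smallest node first
Order: [3, 0, 2, 1]


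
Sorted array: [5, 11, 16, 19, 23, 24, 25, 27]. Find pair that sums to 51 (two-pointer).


Two pointers: lo=0, hi=7
Found pair: (24, 27) summing to 51


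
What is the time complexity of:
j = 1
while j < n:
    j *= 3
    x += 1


Per nesting level: O(log n) = O(log n)
Complexity: O(log n)


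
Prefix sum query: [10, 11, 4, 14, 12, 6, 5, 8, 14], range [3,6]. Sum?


Prefix sums: [0, 10, 21, 25, 39, 51, 57, 62, 70, 84]
Sum[3..6] = prefix[7] - prefix[3] = 62 - 25 = 37


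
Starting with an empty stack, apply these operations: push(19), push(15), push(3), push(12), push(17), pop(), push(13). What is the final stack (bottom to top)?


push(19) -> [19]
push(15) -> [19, 15]
push(3) -> [19, 15, 3]
push(12) -> [19, 15, 3, 12]
push(17) -> [19, 15, 3, 12, 17]
pop() returns 17 -> [19, 15, 3, 12]
push(13) -> [19, 15, 3, 12, 13]
Final stack (bottom to top): [19, 15, 3, 12, 13]


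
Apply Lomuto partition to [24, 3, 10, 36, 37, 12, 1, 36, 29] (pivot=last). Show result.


Elements <= 29 go left of pivot.
Result: [24, 3, 10, 12, 1, 29, 37, 36, 36], pivot at index 5


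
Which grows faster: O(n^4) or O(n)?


linear grows slower than quartic
O(n) is asymptotically smaller; O(n^4) grows faster


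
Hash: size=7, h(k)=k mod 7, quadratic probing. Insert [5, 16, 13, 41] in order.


Insertions: 5->slot 5; 16->slot 2; 13->slot 6; 41->slot 0
Table: [41, None, 16, None, None, 5, 13]


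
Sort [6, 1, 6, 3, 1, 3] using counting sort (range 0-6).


Count array: [0, 2, 0, 2, 0, 0, 2]
Reconstruct: [1, 1, 3, 3, 6, 6]


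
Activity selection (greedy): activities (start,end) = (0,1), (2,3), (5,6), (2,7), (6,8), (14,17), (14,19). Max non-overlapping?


Greedy: pick earliest-ending, then skip overlaps.
Selected (5 activities): [(0, 1), (2, 3), (5, 6), (6, 8), (14, 17)]


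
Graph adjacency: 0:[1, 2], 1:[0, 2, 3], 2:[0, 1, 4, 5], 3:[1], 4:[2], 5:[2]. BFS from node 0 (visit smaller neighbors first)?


BFS queue: start with [0]
Visit order: [0, 1, 2, 3, 4, 5]


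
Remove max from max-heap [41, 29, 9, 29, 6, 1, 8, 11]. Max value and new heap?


Max = 41
Replace root with last, heapify down
Resulting heap: [29, 29, 9, 11, 6, 1, 8]


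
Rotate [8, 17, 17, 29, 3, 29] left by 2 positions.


Left rotate by 2: [17, 29, 3, 29, 8, 17]


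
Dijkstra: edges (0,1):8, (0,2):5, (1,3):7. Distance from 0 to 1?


Dijkstra from 0:
Distances: {0: 0, 1: 8, 2: 5, 3: 15}
Shortest distance to 1 = 8, path = [0, 1]


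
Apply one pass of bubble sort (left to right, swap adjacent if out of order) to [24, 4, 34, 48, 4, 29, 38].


After one pass: [4, 24, 34, 4, 29, 38, 48]


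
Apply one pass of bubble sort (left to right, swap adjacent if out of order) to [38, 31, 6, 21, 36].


After one pass: [31, 6, 21, 36, 38]


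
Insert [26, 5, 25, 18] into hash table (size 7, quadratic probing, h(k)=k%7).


Insertions: 26->slot 5; 5->slot 6; 25->slot 4; 18->slot 1
Table: [None, 18, None, None, 25, 26, 5]


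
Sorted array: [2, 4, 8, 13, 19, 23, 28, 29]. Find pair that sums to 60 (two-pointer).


Two pointers: lo=0, hi=7
No pair sums to 60


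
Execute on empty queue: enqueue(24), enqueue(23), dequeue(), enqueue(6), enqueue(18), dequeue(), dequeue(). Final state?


enqueue(24) -> [24]
enqueue(23) -> [24, 23]
dequeue() returns 24 -> [23]
enqueue(6) -> [23, 6]
enqueue(18) -> [23, 6, 18]
dequeue() returns 23 -> [6, 18]
dequeue() returns 6 -> [18]
Final queue (front to back): [18]


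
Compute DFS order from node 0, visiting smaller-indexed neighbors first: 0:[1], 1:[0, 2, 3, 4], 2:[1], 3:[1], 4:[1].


DFS stack-based: start with [0]
Visit order: [0, 1, 2, 3, 4]


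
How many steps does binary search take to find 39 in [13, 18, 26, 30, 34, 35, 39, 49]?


Search for 39:
[0,7] mid=3 arr[3]=30
[4,7] mid=5 arr[5]=35
[6,7] mid=6 arr[6]=39
Total: 3 comparisons


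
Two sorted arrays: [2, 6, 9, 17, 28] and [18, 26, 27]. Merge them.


Compare heads, take smaller each step.
Merged: [2, 6, 9, 17, 18, 26, 27, 28]


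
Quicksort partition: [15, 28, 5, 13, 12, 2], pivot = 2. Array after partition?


Elements <= 2 go left of pivot.
Result: [2, 28, 5, 13, 12, 15], pivot at index 0


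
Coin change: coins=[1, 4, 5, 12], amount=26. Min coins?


dp[0]=0; dp[i]=1+min(dp[i-c] for c in coins)
...dp[21]=3, dp[22]=3, dp[23]=4, dp[24]=2, dp[25]=3, dp[26]=4
Minimum coins for 26 = 4


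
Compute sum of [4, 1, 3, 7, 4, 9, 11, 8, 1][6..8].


Prefix sums: [0, 4, 5, 8, 15, 19, 28, 39, 47, 48]
Sum[6..8] = prefix[9] - prefix[6] = 48 - 28 = 20


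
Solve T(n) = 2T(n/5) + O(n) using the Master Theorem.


a=2, b=5, c=1. log_5(2)=0.431 < c=1. Case 3: O(n^c) = O(n)
Complexity: O(n)


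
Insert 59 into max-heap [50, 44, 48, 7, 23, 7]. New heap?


Append 59: [50, 44, 48, 7, 23, 7, 59]
Bubble up: swap idx 6(59) with idx 2(48); swap idx 2(59) with idx 0(50)
Result: [59, 44, 50, 7, 23, 7, 48]


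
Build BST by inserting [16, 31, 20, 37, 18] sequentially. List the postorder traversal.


Root = 16; build tree by BST insertion.
Postorder traversal: [18, 20, 37, 31, 16]


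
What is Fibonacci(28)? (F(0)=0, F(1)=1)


F(n)=F(n-1)+F(n-2)
...F(26)=121393, F(27)=196418, F(28)=317811


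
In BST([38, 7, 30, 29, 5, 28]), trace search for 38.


BST root = 38
Search for 38: compare at each node
Path: [38]


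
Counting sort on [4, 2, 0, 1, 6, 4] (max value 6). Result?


Count array: [1, 1, 1, 0, 2, 0, 1]
Reconstruct: [0, 1, 2, 4, 4, 6]


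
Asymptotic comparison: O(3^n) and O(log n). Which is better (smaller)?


logarithmic grows slower than exponential (base 3)
O(log n) is asymptotically smaller; O(3^n) grows faster


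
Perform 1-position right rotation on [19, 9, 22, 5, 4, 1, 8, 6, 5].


Right rotate by 1: [5, 19, 9, 22, 5, 4, 1, 8, 6]


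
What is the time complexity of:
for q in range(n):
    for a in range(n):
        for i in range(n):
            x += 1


Per nesting level: O(n) * O(n) * O(n) = O(n^3)
Complexity: O(n^3)


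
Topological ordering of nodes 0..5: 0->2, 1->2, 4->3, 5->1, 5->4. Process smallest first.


Kahn's algorithm, process smallest node first
Order: [0, 5, 1, 2, 4, 3]


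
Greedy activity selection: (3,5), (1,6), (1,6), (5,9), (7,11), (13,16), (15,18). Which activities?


Greedy: pick earliest-ending, then skip overlaps.
Selected (3 activities): [(3, 5), (5, 9), (13, 16)]


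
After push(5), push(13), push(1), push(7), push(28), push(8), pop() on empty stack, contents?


push(5) -> [5]
push(13) -> [5, 13]
push(1) -> [5, 13, 1]
push(7) -> [5, 13, 1, 7]
push(28) -> [5, 13, 1, 7, 28]
push(8) -> [5, 13, 1, 7, 28, 8]
pop() returns 8 -> [5, 13, 1, 7, 28]
Final stack (bottom to top): [5, 13, 1, 7, 28]


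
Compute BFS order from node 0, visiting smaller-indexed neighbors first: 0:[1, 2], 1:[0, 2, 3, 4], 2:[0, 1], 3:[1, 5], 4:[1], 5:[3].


BFS queue: start with [0]
Visit order: [0, 1, 2, 3, 4, 5]


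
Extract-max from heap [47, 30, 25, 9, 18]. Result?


Max = 47
Replace root with last, heapify down
Resulting heap: [30, 18, 25, 9]


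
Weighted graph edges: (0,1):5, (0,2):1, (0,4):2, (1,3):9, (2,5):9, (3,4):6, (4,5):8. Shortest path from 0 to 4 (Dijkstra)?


Dijkstra from 0:
Distances: {0: 0, 1: 5, 2: 1, 3: 8, 4: 2, 5: 10}
Shortest distance to 4 = 2, path = [0, 4]


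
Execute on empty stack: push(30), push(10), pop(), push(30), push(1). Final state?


push(30) -> [30]
push(10) -> [30, 10]
pop() returns 10 -> [30]
push(30) -> [30, 30]
push(1) -> [30, 30, 1]
Final stack (bottom to top): [30, 30, 1]


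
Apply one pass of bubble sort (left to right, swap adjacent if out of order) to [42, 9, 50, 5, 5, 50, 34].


After one pass: [9, 42, 5, 5, 50, 34, 50]


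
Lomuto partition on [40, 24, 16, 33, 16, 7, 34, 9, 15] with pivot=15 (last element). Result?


Elements <= 15 go left of pivot.
Result: [7, 9, 15, 33, 16, 40, 34, 24, 16], pivot at index 2


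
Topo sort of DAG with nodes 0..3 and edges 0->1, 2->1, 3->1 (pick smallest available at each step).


Kahn's algorithm, process smallest node first
Order: [0, 2, 3, 1]


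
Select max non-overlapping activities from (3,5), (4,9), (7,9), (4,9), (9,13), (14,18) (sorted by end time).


Greedy: pick earliest-ending, then skip overlaps.
Selected (4 activities): [(3, 5), (7, 9), (9, 13), (14, 18)]


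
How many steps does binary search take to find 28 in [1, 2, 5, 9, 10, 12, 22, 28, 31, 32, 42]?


Search for 28:
[0,10] mid=5 arr[5]=12
[6,10] mid=8 arr[8]=31
[6,7] mid=6 arr[6]=22
[7,7] mid=7 arr[7]=28
Total: 4 comparisons


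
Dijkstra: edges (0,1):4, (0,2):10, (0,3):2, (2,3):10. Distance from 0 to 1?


Dijkstra from 0:
Distances: {0: 0, 1: 4, 2: 10, 3: 2}
Shortest distance to 1 = 4, path = [0, 1]


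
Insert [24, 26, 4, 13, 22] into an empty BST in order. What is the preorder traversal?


Root = 24; build tree by BST insertion.
Preorder traversal: [24, 4, 13, 22, 26]


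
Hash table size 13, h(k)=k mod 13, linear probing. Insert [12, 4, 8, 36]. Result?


Insertions: 12->slot 12; 4->slot 4; 8->slot 8; 36->slot 10
Table: [None, None, None, None, 4, None, None, None, 8, None, 36, None, 12]


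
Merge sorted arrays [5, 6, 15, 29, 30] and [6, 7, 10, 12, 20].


Compare heads, take smaller each step.
Merged: [5, 6, 6, 7, 10, 12, 15, 20, 29, 30]


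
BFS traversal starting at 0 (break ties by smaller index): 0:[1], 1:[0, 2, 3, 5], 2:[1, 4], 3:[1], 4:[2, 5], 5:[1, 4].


BFS queue: start with [0]
Visit order: [0, 1, 2, 3, 5, 4]


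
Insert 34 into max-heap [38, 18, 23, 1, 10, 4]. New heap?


Append 34: [38, 18, 23, 1, 10, 4, 34]
Bubble up: swap idx 6(34) with idx 2(23)
Result: [38, 18, 34, 1, 10, 4, 23]


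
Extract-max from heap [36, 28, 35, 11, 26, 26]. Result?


Max = 36
Replace root with last, heapify down
Resulting heap: [35, 28, 26, 11, 26]


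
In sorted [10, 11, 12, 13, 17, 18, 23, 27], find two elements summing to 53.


Two pointers: lo=0, hi=7
No pair sums to 53


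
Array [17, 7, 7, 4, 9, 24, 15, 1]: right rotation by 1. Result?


Right rotate by 1: [1, 17, 7, 7, 4, 9, 24, 15]


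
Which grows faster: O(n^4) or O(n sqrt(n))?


n^1.5 grows slower than quartic
O(n sqrt(n)) is asymptotically smaller; O(n^4) grows faster


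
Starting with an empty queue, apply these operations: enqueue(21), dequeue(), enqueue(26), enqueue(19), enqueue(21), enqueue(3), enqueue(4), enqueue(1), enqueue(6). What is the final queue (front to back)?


enqueue(21) -> [21]
dequeue() returns 21 -> []
enqueue(26) -> [26]
enqueue(19) -> [26, 19]
enqueue(21) -> [26, 19, 21]
enqueue(3) -> [26, 19, 21, 3]
enqueue(4) -> [26, 19, 21, 3, 4]
enqueue(1) -> [26, 19, 21, 3, 4, 1]
enqueue(6) -> [26, 19, 21, 3, 4, 1, 6]
Final queue (front to back): [26, 19, 21, 3, 4, 1, 6]


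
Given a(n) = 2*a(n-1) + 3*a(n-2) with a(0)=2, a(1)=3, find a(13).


Build bottom-up:
...a(11)=221433, a(12)=664302, a(13)=2*664302+3*221433=1992903


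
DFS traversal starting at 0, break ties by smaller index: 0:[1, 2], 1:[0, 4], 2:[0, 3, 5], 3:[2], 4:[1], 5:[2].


DFS stack-based: start with [0]
Visit order: [0, 1, 4, 2, 3, 5]


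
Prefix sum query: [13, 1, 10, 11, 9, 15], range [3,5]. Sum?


Prefix sums: [0, 13, 14, 24, 35, 44, 59]
Sum[3..5] = prefix[6] - prefix[3] = 59 - 24 = 35


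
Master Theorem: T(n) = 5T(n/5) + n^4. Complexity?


a=5, b=5, c=4. log_5(5)=1 < c=4. Case 3: O(n^c) = O(n^4)
Complexity: O(n^4)


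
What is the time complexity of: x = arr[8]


Analysis: constant-time operation, no loop
Complexity: O(1)


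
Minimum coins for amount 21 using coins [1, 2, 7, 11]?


dp[0]=0; dp[i]=1+min(dp[i-c] for c in coins)
...dp[16]=3, dp[17]=4, dp[18]=2, dp[19]=3, dp[20]=3, dp[21]=3
Minimum coins for 21 = 3


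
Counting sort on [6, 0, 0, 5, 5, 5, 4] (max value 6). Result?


Count array: [2, 0, 0, 0, 1, 3, 1]
Reconstruct: [0, 0, 4, 5, 5, 5, 6]


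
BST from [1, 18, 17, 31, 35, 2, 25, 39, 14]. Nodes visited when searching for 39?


BST root = 1
Search for 39: compare at each node
Path: [1, 18, 31, 35, 39]


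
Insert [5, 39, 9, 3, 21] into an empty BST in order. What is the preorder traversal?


Root = 5; build tree by BST insertion.
Preorder traversal: [5, 3, 39, 9, 21]


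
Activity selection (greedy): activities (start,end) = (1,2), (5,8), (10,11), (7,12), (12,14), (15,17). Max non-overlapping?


Greedy: pick earliest-ending, then skip overlaps.
Selected (5 activities): [(1, 2), (5, 8), (10, 11), (12, 14), (15, 17)]


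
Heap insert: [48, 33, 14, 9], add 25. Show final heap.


Append 25: [48, 33, 14, 9, 25]
Bubble up: no swaps needed
Result: [48, 33, 14, 9, 25]


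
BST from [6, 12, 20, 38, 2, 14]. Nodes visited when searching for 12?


BST root = 6
Search for 12: compare at each node
Path: [6, 12]


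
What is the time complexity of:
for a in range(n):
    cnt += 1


Per nesting level: O(n) = O(n)
Complexity: O(n)


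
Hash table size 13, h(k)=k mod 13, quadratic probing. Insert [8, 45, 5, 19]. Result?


Insertions: 8->slot 8; 45->slot 6; 5->slot 5; 19->slot 7
Table: [None, None, None, None, None, 5, 45, 19, 8, None, None, None, None]


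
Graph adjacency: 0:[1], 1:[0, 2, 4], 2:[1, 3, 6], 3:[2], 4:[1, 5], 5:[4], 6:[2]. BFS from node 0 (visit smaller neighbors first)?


BFS queue: start with [0]
Visit order: [0, 1, 2, 4, 3, 6, 5]


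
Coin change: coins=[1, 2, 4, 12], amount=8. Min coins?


dp[0]=0; dp[i]=1+min(dp[i-c] for c in coins)
...dp[3]=2, dp[4]=1, dp[5]=2, dp[6]=2, dp[7]=3, dp[8]=2
Minimum coins for 8 = 2


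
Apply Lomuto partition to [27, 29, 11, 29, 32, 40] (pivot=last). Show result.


Elements <= 40 go left of pivot.
Result: [27, 29, 11, 29, 32, 40], pivot at index 5


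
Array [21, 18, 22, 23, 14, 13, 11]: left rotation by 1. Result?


Left rotate by 1: [18, 22, 23, 14, 13, 11, 21]


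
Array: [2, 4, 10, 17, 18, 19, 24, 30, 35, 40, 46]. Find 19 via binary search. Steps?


Search for 19:
[0,10] mid=5 arr[5]=19
Total: 1 comparisons


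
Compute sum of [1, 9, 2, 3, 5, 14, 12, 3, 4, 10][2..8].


Prefix sums: [0, 1, 10, 12, 15, 20, 34, 46, 49, 53, 63]
Sum[2..8] = prefix[9] - prefix[2] = 53 - 10 = 43


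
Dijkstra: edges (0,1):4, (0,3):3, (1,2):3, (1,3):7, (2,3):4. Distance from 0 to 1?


Dijkstra from 0:
Distances: {0: 0, 1: 4, 2: 7, 3: 3}
Shortest distance to 1 = 4, path = [0, 1]


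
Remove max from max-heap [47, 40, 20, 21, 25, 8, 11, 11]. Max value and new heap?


Max = 47
Replace root with last, heapify down
Resulting heap: [40, 25, 20, 21, 11, 8, 11]


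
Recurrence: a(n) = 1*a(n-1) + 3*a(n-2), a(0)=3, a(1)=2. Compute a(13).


Build bottom-up:
...a(11)=15797, a(12)=36467, a(13)=1*36467+3*15797=83858


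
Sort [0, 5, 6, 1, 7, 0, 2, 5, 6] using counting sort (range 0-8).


Count array: [2, 1, 1, 0, 0, 2, 2, 1, 0]
Reconstruct: [0, 0, 1, 2, 5, 5, 6, 6, 7]


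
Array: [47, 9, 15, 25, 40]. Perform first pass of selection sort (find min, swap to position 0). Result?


After one pass: [9, 47, 15, 25, 40]


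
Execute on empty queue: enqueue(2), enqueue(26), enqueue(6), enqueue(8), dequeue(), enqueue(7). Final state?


enqueue(2) -> [2]
enqueue(26) -> [2, 26]
enqueue(6) -> [2, 26, 6]
enqueue(8) -> [2, 26, 6, 8]
dequeue() returns 2 -> [26, 6, 8]
enqueue(7) -> [26, 6, 8, 7]
Final queue (front to back): [26, 6, 8, 7]


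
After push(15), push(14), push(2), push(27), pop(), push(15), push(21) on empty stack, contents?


push(15) -> [15]
push(14) -> [15, 14]
push(2) -> [15, 14, 2]
push(27) -> [15, 14, 2, 27]
pop() returns 27 -> [15, 14, 2]
push(15) -> [15, 14, 2, 15]
push(21) -> [15, 14, 2, 15, 21]
Final stack (bottom to top): [15, 14, 2, 15, 21]


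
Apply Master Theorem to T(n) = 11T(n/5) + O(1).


a=11, b=5, c=0. log_5(11)=1.490 > c=0. Case 1: O(n^log_b(a)) = O(n^1.490)
Complexity: O(n^1.490)


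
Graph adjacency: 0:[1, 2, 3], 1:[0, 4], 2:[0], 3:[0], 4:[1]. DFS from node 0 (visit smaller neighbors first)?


DFS stack-based: start with [0]
Visit order: [0, 1, 4, 2, 3]


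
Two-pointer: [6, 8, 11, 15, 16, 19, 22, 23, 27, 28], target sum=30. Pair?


Two pointers: lo=0, hi=9
Found pair: (8, 22) summing to 30


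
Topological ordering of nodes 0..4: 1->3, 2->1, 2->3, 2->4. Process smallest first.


Kahn's algorithm, process smallest node first
Order: [0, 2, 1, 3, 4]


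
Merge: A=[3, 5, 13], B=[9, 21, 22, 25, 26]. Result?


Compare heads, take smaller each step.
Merged: [3, 5, 9, 13, 21, 22, 25, 26]


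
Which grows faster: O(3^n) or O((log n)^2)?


polylogarithmic grows slower than exponential (base 3)
O((log n)^2) is asymptotically smaller; O(3^n) grows faster


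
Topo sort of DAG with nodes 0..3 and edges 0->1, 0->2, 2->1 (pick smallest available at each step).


Kahn's algorithm, process smallest node first
Order: [0, 2, 1, 3]


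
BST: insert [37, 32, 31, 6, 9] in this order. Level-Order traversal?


Root = 37; build tree by BST insertion.
Level-Order traversal: [37, 32, 31, 6, 9]


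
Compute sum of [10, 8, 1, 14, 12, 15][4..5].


Prefix sums: [0, 10, 18, 19, 33, 45, 60]
Sum[4..5] = prefix[6] - prefix[4] = 60 - 33 = 27


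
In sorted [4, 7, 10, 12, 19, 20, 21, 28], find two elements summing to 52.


Two pointers: lo=0, hi=7
No pair sums to 52


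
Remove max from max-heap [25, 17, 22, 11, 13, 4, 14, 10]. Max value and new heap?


Max = 25
Replace root with last, heapify down
Resulting heap: [22, 17, 14, 11, 13, 4, 10]


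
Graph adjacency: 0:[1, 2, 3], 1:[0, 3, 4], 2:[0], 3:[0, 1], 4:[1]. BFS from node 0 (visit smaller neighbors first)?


BFS queue: start with [0]
Visit order: [0, 1, 2, 3, 4]


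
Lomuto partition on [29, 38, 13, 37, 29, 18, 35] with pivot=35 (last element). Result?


Elements <= 35 go left of pivot.
Result: [29, 13, 29, 18, 35, 37, 38], pivot at index 4


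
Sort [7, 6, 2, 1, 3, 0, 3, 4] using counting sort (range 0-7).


Count array: [1, 1, 1, 2, 1, 0, 1, 1]
Reconstruct: [0, 1, 2, 3, 3, 4, 6, 7]


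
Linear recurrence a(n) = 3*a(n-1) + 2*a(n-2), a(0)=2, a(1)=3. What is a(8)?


Build bottom-up:
...a(6)=2041, a(7)=7269, a(8)=3*7269+2*2041=25889


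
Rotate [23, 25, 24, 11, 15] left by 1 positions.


Left rotate by 1: [25, 24, 11, 15, 23]


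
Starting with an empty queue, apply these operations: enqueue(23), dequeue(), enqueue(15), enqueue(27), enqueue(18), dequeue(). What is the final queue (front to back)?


enqueue(23) -> [23]
dequeue() returns 23 -> []
enqueue(15) -> [15]
enqueue(27) -> [15, 27]
enqueue(18) -> [15, 27, 18]
dequeue() returns 15 -> [27, 18]
Final queue (front to back): [27, 18]


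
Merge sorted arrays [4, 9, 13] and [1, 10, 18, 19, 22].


Compare heads, take smaller each step.
Merged: [1, 4, 9, 10, 13, 18, 19, 22]


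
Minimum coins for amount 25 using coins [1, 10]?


dp[0]=0; dp[i]=1+min(dp[i-c] for c in coins)
...dp[20]=2, dp[21]=3, dp[22]=4, dp[23]=5, dp[24]=6, dp[25]=7
Minimum coins for 25 = 7


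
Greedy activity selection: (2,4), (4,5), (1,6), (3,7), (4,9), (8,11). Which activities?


Greedy: pick earliest-ending, then skip overlaps.
Selected (3 activities): [(2, 4), (4, 5), (8, 11)]


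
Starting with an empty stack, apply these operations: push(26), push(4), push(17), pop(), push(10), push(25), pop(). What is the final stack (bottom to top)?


push(26) -> [26]
push(4) -> [26, 4]
push(17) -> [26, 4, 17]
pop() returns 17 -> [26, 4]
push(10) -> [26, 4, 10]
push(25) -> [26, 4, 10, 25]
pop() returns 25 -> [26, 4, 10]
Final stack (bottom to top): [26, 4, 10]


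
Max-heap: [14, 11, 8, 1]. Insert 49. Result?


Append 49: [14, 11, 8, 1, 49]
Bubble up: swap idx 4(49) with idx 1(11); swap idx 1(49) with idx 0(14)
Result: [49, 14, 8, 1, 11]


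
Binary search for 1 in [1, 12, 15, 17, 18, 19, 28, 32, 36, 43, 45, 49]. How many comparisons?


Search for 1:
[0,11] mid=5 arr[5]=19
[0,4] mid=2 arr[2]=15
[0,1] mid=0 arr[0]=1
Total: 3 comparisons


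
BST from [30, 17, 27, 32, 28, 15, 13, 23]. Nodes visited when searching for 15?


BST root = 30
Search for 15: compare at each node
Path: [30, 17, 15]


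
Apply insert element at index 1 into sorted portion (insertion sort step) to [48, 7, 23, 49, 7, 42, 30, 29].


After one pass: [7, 48, 23, 49, 7, 42, 30, 29]


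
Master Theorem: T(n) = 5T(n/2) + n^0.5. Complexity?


a=5, b=2, c=0.5. log_2(5)=2.322 > c=0.5. Case 1: O(n^log_b(a)) = O(n^2.322)
Complexity: O(n^2.322)


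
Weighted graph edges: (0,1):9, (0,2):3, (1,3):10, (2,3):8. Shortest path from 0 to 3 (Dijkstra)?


Dijkstra from 0:
Distances: {0: 0, 1: 9, 2: 3, 3: 11}
Shortest distance to 3 = 11, path = [0, 2, 3]


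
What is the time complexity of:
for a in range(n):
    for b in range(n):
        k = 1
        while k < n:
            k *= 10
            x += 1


Per nesting level: O(n) * O(n) * O(log n) = O(n^2 log n)
Complexity: O(n^2 log n)


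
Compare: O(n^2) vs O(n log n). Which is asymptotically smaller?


linearithmic grows slower than quadratic
O(n log n) is asymptotically smaller; O(n^2) grows faster


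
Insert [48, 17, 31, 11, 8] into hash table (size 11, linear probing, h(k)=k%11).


Insertions: 48->slot 4; 17->slot 6; 31->slot 9; 11->slot 0; 8->slot 8
Table: [11, None, None, None, 48, None, 17, None, 8, 31, None]


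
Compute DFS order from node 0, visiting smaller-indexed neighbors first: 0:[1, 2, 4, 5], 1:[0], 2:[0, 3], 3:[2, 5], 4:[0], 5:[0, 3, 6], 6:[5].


DFS stack-based: start with [0]
Visit order: [0, 1, 2, 3, 5, 6, 4]


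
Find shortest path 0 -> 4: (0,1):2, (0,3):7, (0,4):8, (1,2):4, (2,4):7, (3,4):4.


Dijkstra from 0:
Distances: {0: 0, 1: 2, 2: 6, 3: 7, 4: 8}
Shortest distance to 4 = 8, path = [0, 4]


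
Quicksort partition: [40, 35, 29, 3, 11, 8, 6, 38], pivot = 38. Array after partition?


Elements <= 38 go left of pivot.
Result: [35, 29, 3, 11, 8, 6, 38, 40], pivot at index 6


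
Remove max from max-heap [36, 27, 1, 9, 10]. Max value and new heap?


Max = 36
Replace root with last, heapify down
Resulting heap: [27, 10, 1, 9]


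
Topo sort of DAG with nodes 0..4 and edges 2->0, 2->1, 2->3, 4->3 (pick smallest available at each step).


Kahn's algorithm, process smallest node first
Order: [2, 0, 1, 4, 3]


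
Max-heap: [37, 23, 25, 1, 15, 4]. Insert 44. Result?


Append 44: [37, 23, 25, 1, 15, 4, 44]
Bubble up: swap idx 6(44) with idx 2(25); swap idx 2(44) with idx 0(37)
Result: [44, 23, 37, 1, 15, 4, 25]


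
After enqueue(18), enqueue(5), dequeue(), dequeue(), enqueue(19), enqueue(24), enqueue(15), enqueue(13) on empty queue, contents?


enqueue(18) -> [18]
enqueue(5) -> [18, 5]
dequeue() returns 18 -> [5]
dequeue() returns 5 -> []
enqueue(19) -> [19]
enqueue(24) -> [19, 24]
enqueue(15) -> [19, 24, 15]
enqueue(13) -> [19, 24, 15, 13]
Final queue (front to back): [19, 24, 15, 13]


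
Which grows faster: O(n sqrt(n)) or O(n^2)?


n^1.5 grows slower than quadratic
O(n sqrt(n)) is asymptotically smaller; O(n^2) grows faster


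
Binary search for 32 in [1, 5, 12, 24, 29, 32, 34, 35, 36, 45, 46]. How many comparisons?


Search for 32:
[0,10] mid=5 arr[5]=32
Total: 1 comparisons


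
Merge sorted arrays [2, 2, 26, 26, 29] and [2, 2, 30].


Compare heads, take smaller each step.
Merged: [2, 2, 2, 2, 26, 26, 29, 30]


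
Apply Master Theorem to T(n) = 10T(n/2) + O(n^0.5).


a=10, b=2, c=0.5. log_2(10)=3.322 > c=0.5. Case 1: O(n^log_b(a)) = O(n^3.322)
Complexity: O(n^3.322)


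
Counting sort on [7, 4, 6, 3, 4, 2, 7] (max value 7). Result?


Count array: [0, 0, 1, 1, 2, 0, 1, 2]
Reconstruct: [2, 3, 4, 4, 6, 7, 7]


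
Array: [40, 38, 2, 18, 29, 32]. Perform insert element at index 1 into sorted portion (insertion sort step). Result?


After one pass: [38, 40, 2, 18, 29, 32]


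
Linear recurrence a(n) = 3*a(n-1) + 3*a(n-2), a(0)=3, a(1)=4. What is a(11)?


Build bottom-up:
...a(9)=225099, a(10)=853416, a(11)=3*853416+3*225099=3235545


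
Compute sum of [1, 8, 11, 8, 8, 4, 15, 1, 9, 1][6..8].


Prefix sums: [0, 1, 9, 20, 28, 36, 40, 55, 56, 65, 66]
Sum[6..8] = prefix[9] - prefix[6] = 65 - 40 = 25


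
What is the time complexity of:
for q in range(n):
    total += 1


Per nesting level: O(n) = O(n)
Complexity: O(n)


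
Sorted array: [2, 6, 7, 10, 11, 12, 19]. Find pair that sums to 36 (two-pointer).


Two pointers: lo=0, hi=6
No pair sums to 36


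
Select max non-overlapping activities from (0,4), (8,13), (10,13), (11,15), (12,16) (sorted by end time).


Greedy: pick earliest-ending, then skip overlaps.
Selected (2 activities): [(0, 4), (8, 13)]


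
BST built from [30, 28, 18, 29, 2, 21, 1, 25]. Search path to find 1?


BST root = 30
Search for 1: compare at each node
Path: [30, 28, 18, 2, 1]


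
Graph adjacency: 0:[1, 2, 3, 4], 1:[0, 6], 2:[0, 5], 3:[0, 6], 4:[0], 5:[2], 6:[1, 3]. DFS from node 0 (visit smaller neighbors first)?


DFS stack-based: start with [0]
Visit order: [0, 1, 6, 3, 2, 5, 4]


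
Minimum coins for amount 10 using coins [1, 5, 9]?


dp[0]=0; dp[i]=1+min(dp[i-c] for c in coins)
...dp[5]=1, dp[6]=2, dp[7]=3, dp[8]=4, dp[9]=1, dp[10]=2
Minimum coins for 10 = 2


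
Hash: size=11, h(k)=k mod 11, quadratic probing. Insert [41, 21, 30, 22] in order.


Insertions: 41->slot 8; 21->slot 10; 30->slot 9; 22->slot 0
Table: [22, None, None, None, None, None, None, None, 41, 30, 21]


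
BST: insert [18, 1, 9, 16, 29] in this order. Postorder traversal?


Root = 18; build tree by BST insertion.
Postorder traversal: [16, 9, 1, 29, 18]


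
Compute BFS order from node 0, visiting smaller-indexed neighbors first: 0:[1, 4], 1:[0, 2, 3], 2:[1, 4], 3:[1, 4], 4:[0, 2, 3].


BFS queue: start with [0]
Visit order: [0, 1, 4, 2, 3]


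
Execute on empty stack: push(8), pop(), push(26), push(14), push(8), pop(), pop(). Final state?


push(8) -> [8]
pop() returns 8 -> []
push(26) -> [26]
push(14) -> [26, 14]
push(8) -> [26, 14, 8]
pop() returns 8 -> [26, 14]
pop() returns 14 -> [26]
Final stack (bottom to top): [26]


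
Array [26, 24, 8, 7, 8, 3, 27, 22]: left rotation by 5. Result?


Left rotate by 5: [3, 27, 22, 26, 24, 8, 7, 8]


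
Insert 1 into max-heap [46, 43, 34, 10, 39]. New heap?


Append 1: [46, 43, 34, 10, 39, 1]
Bubble up: no swaps needed
Result: [46, 43, 34, 10, 39, 1]


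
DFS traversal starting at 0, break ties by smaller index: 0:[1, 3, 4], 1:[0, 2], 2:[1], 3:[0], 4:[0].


DFS stack-based: start with [0]
Visit order: [0, 1, 2, 3, 4]


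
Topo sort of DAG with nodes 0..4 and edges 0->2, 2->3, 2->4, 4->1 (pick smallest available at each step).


Kahn's algorithm, process smallest node first
Order: [0, 2, 3, 4, 1]


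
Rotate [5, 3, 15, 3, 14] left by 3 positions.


Left rotate by 3: [3, 14, 5, 3, 15]


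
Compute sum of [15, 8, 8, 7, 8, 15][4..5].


Prefix sums: [0, 15, 23, 31, 38, 46, 61]
Sum[4..5] = prefix[6] - prefix[4] = 61 - 38 = 23


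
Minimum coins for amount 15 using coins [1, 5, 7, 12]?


dp[0]=0; dp[i]=1+min(dp[i-c] for c in coins)
...dp[10]=2, dp[11]=3, dp[12]=1, dp[13]=2, dp[14]=2, dp[15]=3
Minimum coins for 15 = 3


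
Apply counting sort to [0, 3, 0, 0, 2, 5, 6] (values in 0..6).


Count array: [3, 0, 1, 1, 0, 1, 1]
Reconstruct: [0, 0, 0, 2, 3, 5, 6]


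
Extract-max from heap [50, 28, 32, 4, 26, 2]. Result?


Max = 50
Replace root with last, heapify down
Resulting heap: [32, 28, 2, 4, 26]


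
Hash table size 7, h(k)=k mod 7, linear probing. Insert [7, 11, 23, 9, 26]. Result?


Insertions: 7->slot 0; 11->slot 4; 23->slot 2; 9->slot 3; 26->slot 5
Table: [7, None, 23, 9, 11, 26, None]


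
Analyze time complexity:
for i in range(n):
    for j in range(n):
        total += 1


Per nesting level: O(n) * O(n) = O(n^2)
Complexity: O(n^2)


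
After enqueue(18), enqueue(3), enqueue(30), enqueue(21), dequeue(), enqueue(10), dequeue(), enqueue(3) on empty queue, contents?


enqueue(18) -> [18]
enqueue(3) -> [18, 3]
enqueue(30) -> [18, 3, 30]
enqueue(21) -> [18, 3, 30, 21]
dequeue() returns 18 -> [3, 30, 21]
enqueue(10) -> [3, 30, 21, 10]
dequeue() returns 3 -> [30, 21, 10]
enqueue(3) -> [30, 21, 10, 3]
Final queue (front to back): [30, 21, 10, 3]


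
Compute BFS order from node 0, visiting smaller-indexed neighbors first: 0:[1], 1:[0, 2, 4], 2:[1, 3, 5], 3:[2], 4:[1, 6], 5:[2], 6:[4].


BFS queue: start with [0]
Visit order: [0, 1, 2, 4, 3, 5, 6]


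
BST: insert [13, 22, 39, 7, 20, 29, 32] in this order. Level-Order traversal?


Root = 13; build tree by BST insertion.
Level-Order traversal: [13, 7, 22, 20, 39, 29, 32]


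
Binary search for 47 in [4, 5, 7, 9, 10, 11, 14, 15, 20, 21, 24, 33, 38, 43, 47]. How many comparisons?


Search for 47:
[0,14] mid=7 arr[7]=15
[8,14] mid=11 arr[11]=33
[12,14] mid=13 arr[13]=43
[14,14] mid=14 arr[14]=47
Total: 4 comparisons


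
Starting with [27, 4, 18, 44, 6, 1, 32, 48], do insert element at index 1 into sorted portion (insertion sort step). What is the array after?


After one pass: [4, 27, 18, 44, 6, 1, 32, 48]


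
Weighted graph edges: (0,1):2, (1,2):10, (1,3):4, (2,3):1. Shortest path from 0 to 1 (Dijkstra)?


Dijkstra from 0:
Distances: {0: 0, 1: 2, 2: 7, 3: 6}
Shortest distance to 1 = 2, path = [0, 1]


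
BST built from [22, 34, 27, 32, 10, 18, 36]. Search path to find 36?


BST root = 22
Search for 36: compare at each node
Path: [22, 34, 36]


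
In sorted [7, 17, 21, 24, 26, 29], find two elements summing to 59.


Two pointers: lo=0, hi=5
No pair sums to 59


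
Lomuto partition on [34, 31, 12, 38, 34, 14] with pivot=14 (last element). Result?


Elements <= 14 go left of pivot.
Result: [12, 14, 34, 38, 34, 31], pivot at index 1


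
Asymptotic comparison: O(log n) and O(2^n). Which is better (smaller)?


logarithmic grows slower than exponential
O(log n) is asymptotically smaller; O(2^n) grows faster


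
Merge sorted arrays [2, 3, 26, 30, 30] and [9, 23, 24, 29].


Compare heads, take smaller each step.
Merged: [2, 3, 9, 23, 24, 26, 29, 30, 30]


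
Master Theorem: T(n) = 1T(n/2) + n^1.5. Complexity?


a=1, b=2, c=1.5. log_2(1)=0 < c=1.5. Case 3: O(n^c) = O(n^1.500)
Complexity: O(n^1.500)


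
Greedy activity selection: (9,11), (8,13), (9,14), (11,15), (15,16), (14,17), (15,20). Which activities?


Greedy: pick earliest-ending, then skip overlaps.
Selected (3 activities): [(9, 11), (11, 15), (15, 16)]


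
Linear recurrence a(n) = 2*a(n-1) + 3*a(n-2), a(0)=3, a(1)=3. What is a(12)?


Build bottom-up:
...a(10)=88575, a(11)=265719, a(12)=2*265719+3*88575=797163


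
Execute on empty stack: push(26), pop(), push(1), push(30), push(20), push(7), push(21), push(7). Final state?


push(26) -> [26]
pop() returns 26 -> []
push(1) -> [1]
push(30) -> [1, 30]
push(20) -> [1, 30, 20]
push(7) -> [1, 30, 20, 7]
push(21) -> [1, 30, 20, 7, 21]
push(7) -> [1, 30, 20, 7, 21, 7]
Final stack (bottom to top): [1, 30, 20, 7, 21, 7]


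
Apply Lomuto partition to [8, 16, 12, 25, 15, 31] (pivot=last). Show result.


Elements <= 31 go left of pivot.
Result: [8, 16, 12, 25, 15, 31], pivot at index 5


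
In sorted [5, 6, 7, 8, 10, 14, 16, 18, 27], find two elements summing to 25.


Two pointers: lo=0, hi=8
Found pair: (7, 18) summing to 25


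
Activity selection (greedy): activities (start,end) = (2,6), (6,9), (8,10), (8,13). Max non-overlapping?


Greedy: pick earliest-ending, then skip overlaps.
Selected (2 activities): [(2, 6), (6, 9)]


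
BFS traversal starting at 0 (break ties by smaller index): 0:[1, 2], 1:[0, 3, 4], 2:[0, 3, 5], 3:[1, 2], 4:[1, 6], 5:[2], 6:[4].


BFS queue: start with [0]
Visit order: [0, 1, 2, 3, 4, 5, 6]


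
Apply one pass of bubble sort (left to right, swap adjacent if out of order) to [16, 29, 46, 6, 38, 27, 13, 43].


After one pass: [16, 29, 6, 38, 27, 13, 43, 46]


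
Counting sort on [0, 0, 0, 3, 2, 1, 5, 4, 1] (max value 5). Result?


Count array: [3, 2, 1, 1, 1, 1]
Reconstruct: [0, 0, 0, 1, 1, 2, 3, 4, 5]


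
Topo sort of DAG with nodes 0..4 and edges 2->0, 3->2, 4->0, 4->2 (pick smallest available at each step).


Kahn's algorithm, process smallest node first
Order: [1, 3, 4, 2, 0]


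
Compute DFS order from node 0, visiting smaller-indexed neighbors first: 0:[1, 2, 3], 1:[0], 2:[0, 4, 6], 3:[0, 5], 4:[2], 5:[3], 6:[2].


DFS stack-based: start with [0]
Visit order: [0, 1, 2, 4, 6, 3, 5]


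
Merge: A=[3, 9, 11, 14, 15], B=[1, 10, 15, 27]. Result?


Compare heads, take smaller each step.
Merged: [1, 3, 9, 10, 11, 14, 15, 15, 27]


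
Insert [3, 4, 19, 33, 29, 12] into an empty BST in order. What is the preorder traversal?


Root = 3; build tree by BST insertion.
Preorder traversal: [3, 4, 19, 12, 33, 29]


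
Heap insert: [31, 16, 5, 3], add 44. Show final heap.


Append 44: [31, 16, 5, 3, 44]
Bubble up: swap idx 4(44) with idx 1(16); swap idx 1(44) with idx 0(31)
Result: [44, 31, 5, 3, 16]


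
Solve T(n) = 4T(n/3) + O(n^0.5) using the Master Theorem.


a=4, b=3, c=0.5. log_3(4)=1.262 > c=0.5. Case 1: O(n^log_b(a)) = O(n^1.262)
Complexity: O(n^1.262)


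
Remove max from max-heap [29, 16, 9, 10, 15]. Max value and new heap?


Max = 29
Replace root with last, heapify down
Resulting heap: [16, 15, 9, 10]


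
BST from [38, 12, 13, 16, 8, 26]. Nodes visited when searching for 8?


BST root = 38
Search for 8: compare at each node
Path: [38, 12, 8]


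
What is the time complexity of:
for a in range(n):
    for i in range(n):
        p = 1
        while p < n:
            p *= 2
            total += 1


Per nesting level: O(n) * O(n) * O(log n) = O(n^2 log n)
Complexity: O(n^2 log n)


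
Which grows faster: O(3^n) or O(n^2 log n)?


n^2 log n grows slower than exponential (base 3)
O(n^2 log n) is asymptotically smaller; O(3^n) grows faster


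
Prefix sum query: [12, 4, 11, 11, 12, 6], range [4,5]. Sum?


Prefix sums: [0, 12, 16, 27, 38, 50, 56]
Sum[4..5] = prefix[6] - prefix[4] = 56 - 38 = 18


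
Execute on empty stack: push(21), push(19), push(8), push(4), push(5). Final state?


push(21) -> [21]
push(19) -> [21, 19]
push(8) -> [21, 19, 8]
push(4) -> [21, 19, 8, 4]
push(5) -> [21, 19, 8, 4, 5]
Final stack (bottom to top): [21, 19, 8, 4, 5]


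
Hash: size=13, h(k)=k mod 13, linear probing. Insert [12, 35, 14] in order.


Insertions: 12->slot 12; 35->slot 9; 14->slot 1
Table: [None, 14, None, None, None, None, None, None, None, 35, None, None, 12]


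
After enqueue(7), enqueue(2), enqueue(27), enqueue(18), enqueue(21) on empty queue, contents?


enqueue(7) -> [7]
enqueue(2) -> [7, 2]
enqueue(27) -> [7, 2, 27]
enqueue(18) -> [7, 2, 27, 18]
enqueue(21) -> [7, 2, 27, 18, 21]
Final queue (front to back): [7, 2, 27, 18, 21]


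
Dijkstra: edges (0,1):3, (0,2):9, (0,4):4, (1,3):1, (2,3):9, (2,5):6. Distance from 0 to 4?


Dijkstra from 0:
Distances: {0: 0, 1: 3, 2: 9, 3: 4, 4: 4, 5: 15}
Shortest distance to 4 = 4, path = [0, 4]


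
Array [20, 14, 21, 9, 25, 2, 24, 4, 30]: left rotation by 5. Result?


Left rotate by 5: [2, 24, 4, 30, 20, 14, 21, 9, 25]


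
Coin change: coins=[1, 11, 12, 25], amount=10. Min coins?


dp[0]=0; dp[i]=1+min(dp[i-c] for c in coins)
...dp[5]=5, dp[6]=6, dp[7]=7, dp[8]=8, dp[9]=9, dp[10]=10
Minimum coins for 10 = 10


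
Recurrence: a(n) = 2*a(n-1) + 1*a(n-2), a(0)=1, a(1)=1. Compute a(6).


Build bottom-up:
...a(4)=17, a(5)=41, a(6)=2*41+1*17=99


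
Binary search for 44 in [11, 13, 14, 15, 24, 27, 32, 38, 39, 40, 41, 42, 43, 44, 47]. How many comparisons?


Search for 44:
[0,14] mid=7 arr[7]=38
[8,14] mid=11 arr[11]=42
[12,14] mid=13 arr[13]=44
Total: 3 comparisons


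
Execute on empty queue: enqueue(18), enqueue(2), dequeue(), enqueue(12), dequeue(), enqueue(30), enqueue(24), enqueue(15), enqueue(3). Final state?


enqueue(18) -> [18]
enqueue(2) -> [18, 2]
dequeue() returns 18 -> [2]
enqueue(12) -> [2, 12]
dequeue() returns 2 -> [12]
enqueue(30) -> [12, 30]
enqueue(24) -> [12, 30, 24]
enqueue(15) -> [12, 30, 24, 15]
enqueue(3) -> [12, 30, 24, 15, 3]
Final queue (front to back): [12, 30, 24, 15, 3]


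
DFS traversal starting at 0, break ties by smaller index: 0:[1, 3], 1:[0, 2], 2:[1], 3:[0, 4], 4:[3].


DFS stack-based: start with [0]
Visit order: [0, 1, 2, 3, 4]


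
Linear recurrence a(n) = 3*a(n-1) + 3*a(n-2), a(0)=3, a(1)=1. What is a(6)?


Build bottom-up:
...a(4)=153, a(5)=576, a(6)=3*576+3*153=2187


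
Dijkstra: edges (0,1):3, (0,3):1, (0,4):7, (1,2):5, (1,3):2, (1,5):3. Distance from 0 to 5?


Dijkstra from 0:
Distances: {0: 0, 1: 3, 2: 8, 3: 1, 4: 7, 5: 6}
Shortest distance to 5 = 6, path = [0, 1, 5]


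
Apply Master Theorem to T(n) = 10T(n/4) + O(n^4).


a=10, b=4, c=4. log_4(10)=1.661 < c=4. Case 3: O(n^c) = O(n^4)
Complexity: O(n^4)


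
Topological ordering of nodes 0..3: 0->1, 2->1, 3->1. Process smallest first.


Kahn's algorithm, process smallest node first
Order: [0, 2, 3, 1]


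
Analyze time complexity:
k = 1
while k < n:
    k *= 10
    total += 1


Per nesting level: O(log n) = O(log n)
Complexity: O(log n)


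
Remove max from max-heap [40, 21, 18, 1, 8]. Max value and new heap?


Max = 40
Replace root with last, heapify down
Resulting heap: [21, 8, 18, 1]


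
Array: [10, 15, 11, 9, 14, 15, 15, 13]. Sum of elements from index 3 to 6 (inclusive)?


Prefix sums: [0, 10, 25, 36, 45, 59, 74, 89, 102]
Sum[3..6] = prefix[7] - prefix[3] = 89 - 36 = 53


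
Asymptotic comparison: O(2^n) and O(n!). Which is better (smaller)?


exponential grows slower than factorial
O(2^n) is asymptotically smaller; O(n!) grows faster


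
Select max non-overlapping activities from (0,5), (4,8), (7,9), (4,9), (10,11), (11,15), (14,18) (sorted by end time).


Greedy: pick earliest-ending, then skip overlaps.
Selected (4 activities): [(0, 5), (7, 9), (10, 11), (11, 15)]


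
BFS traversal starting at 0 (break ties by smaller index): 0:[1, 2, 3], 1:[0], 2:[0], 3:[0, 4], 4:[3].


BFS queue: start with [0]
Visit order: [0, 1, 2, 3, 4]


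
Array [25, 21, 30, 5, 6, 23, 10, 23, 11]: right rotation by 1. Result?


Right rotate by 1: [11, 25, 21, 30, 5, 6, 23, 10, 23]


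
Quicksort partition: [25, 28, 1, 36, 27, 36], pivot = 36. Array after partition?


Elements <= 36 go left of pivot.
Result: [25, 28, 1, 36, 27, 36], pivot at index 5


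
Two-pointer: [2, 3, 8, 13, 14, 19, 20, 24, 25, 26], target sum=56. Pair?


Two pointers: lo=0, hi=9
No pair sums to 56


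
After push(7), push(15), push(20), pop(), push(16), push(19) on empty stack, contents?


push(7) -> [7]
push(15) -> [7, 15]
push(20) -> [7, 15, 20]
pop() returns 20 -> [7, 15]
push(16) -> [7, 15, 16]
push(19) -> [7, 15, 16, 19]
Final stack (bottom to top): [7, 15, 16, 19]


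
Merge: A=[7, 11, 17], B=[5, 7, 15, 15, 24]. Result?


Compare heads, take smaller each step.
Merged: [5, 7, 7, 11, 15, 15, 17, 24]


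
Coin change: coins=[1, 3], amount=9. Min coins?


dp[0]=0; dp[i]=1+min(dp[i-c] for c in coins)
...dp[4]=2, dp[5]=3, dp[6]=2, dp[7]=3, dp[8]=4, dp[9]=3
Minimum coins for 9 = 3
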